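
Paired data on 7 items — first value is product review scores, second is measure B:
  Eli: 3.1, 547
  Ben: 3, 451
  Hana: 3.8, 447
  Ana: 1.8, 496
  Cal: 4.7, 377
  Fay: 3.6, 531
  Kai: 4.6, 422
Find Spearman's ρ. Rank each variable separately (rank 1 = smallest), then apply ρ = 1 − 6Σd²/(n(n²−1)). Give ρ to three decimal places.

Ranks of variable 1: 3, 2, 5, 1, 7, 4, 6
Ranks of variable 2: 7, 4, 3, 5, 1, 6, 2
d = r₁ − r₂: -4, -2, 2, -4, 6, -2, 4
d²: 16, 4, 4, 16, 36, 4, 16; Σd² = 96
ρ = 1 − 6·96/(7·48) = 1 − 576/336 = -0.714

-0.714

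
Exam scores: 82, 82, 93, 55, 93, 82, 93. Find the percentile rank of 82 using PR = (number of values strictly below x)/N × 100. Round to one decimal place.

14.3

N = 7.
Strictly below 82: 1. Equal to 82: 3.
PR = 1/7 × 100 = 14.3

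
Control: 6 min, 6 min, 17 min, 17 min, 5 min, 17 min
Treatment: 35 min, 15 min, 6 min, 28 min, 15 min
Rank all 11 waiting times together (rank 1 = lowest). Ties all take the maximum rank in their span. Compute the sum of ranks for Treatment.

Sorted (ascending): 5, 6, 6, 6, 15, 15, 17, 17, 17, 28, 35
The 3 values of 6 occupy positions 2–4 → each gets rank 4.
The 2 values of 15 occupy positions 5–6 → each gets rank 6.
The 3 values of 17 occupy positions 7–9 → each gets rank 9.
Treatment values → pooled ranks: 35→11, 15→6, 6→4, 28→10, 15→6
Rank sum = 11 + 6 + 4 + 10 + 6 = 37

37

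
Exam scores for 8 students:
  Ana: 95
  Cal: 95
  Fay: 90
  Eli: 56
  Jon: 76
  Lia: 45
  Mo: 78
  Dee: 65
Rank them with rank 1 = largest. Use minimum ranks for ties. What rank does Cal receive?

1

Sorted (descending): 95, 95, 90, 78, 76, 65, 56, 45
The 2 values of 95 occupy positions 1–2 → each gets rank 1.
Cal has value 95 → rank 1.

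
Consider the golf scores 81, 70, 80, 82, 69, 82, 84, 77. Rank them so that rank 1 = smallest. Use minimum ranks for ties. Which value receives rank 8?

Sorted (ascending): 69, 70, 77, 80, 81, 82, 82, 84
The 2 values of 82 occupy positions 6–7 → each gets rank 6.
Rank 8 → value 84.

84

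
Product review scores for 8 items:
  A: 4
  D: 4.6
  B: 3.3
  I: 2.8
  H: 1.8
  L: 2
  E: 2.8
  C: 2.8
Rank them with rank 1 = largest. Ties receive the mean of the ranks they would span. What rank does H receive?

8

Sorted (descending): 4.6, 4, 3.3, 2.8, 2.8, 2.8, 2, 1.8
The 3 values of 2.8 occupy positions 4–6 → average rank 5.
H has value 1.8 → rank 8.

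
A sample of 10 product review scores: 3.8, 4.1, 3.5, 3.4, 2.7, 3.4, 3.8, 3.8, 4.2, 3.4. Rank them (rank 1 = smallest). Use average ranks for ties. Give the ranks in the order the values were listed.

7, 9, 5, 3, 1, 3, 7, 7, 10, 3

Sorted (ascending): 2.7, 3.4, 3.4, 3.4, 3.5, 3.8, 3.8, 3.8, 4.1, 4.2
The 3 values of 3.4 occupy positions 2–4 → average rank 3.
The 3 values of 3.8 occupy positions 6–8 → average rank 7.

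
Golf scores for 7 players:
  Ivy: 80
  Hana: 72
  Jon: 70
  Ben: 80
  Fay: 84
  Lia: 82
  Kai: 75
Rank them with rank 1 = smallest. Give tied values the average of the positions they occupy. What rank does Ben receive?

4.5

Sorted (ascending): 70, 72, 75, 80, 80, 82, 84
The 2 values of 80 occupy positions 4–5 → average rank (4+5)/2 = 4.5.
Ben has value 80 → rank 4.5.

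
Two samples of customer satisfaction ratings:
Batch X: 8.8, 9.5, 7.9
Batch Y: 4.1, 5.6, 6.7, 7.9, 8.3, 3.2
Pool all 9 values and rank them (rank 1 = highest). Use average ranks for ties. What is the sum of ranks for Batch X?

Sorted (descending): 9.5, 8.8, 8.3, 7.9, 7.9, 6.7, 5.6, 4.1, 3.2
The 2 values of 7.9 occupy positions 4–5 → average rank (4+5)/2 = 4.5.
Batch X values → pooled ranks: 8.8→2, 9.5→1, 7.9→4.5
Rank sum = 2 + 1 + 4.5 = 7.5

7.5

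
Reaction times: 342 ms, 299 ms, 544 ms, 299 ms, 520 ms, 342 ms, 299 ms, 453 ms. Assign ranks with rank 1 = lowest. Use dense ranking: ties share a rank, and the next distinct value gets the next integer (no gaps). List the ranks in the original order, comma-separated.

2, 1, 5, 1, 4, 2, 1, 3

Sorted (ascending): 299, 299, 299, 342, 342, 453, 520, 544
The 3 values of 299 share dense rank 1.
The 2 values of 342 share dense rank 2.
Remaining distinct values take the next consecutive integers.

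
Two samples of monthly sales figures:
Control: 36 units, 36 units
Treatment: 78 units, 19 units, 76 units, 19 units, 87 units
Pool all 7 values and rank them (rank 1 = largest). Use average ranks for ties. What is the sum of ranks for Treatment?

Sorted (descending): 87, 78, 76, 36, 36, 19, 19
The 2 values of 36 occupy positions 4–5 → average rank (4+5)/2 = 4.5.
The 2 values of 19 occupy positions 6–7 → average rank (6+7)/2 = 6.5.
Treatment values → pooled ranks: 78→2, 19→6.5, 76→3, 19→6.5, 87→1
Rank sum = 2 + 6.5 + 3 + 6.5 + 1 = 19

19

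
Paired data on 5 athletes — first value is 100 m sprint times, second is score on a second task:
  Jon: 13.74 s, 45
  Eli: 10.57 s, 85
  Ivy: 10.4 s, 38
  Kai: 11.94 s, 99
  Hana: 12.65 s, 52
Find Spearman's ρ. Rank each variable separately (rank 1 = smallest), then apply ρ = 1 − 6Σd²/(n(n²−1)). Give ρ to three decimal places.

0.100

Ranks of variable 1: 5, 2, 1, 3, 4
Ranks of variable 2: 2, 4, 1, 5, 3
d = r₁ − r₂: 3, -2, 0, -2, 1
d²: 9, 4, 0, 4, 1; Σd² = 18
ρ = 1 − 6·18/(5·24) = 1 − 108/120 = 0.100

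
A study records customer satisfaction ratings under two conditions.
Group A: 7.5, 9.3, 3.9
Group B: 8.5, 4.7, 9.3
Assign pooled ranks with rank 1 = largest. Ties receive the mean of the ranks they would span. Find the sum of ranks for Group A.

11.5

Sorted (descending): 9.3, 9.3, 8.5, 7.5, 4.7, 3.9
The 2 values of 9.3 occupy positions 1–2 → average rank (1+2)/2 = 1.5.
Group A values → pooled ranks: 7.5→4, 9.3→1.5, 3.9→6
Rank sum = 4 + 1.5 + 6 = 11.5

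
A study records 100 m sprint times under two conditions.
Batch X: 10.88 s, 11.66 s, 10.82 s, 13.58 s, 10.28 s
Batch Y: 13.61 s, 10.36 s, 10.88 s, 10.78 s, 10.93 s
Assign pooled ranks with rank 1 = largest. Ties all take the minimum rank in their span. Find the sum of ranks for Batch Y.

Sorted (descending): 13.61, 13.58, 11.66, 10.93, 10.88, 10.88, 10.82, 10.78, 10.36, 10.28
The 2 values of 10.88 occupy positions 5–6 → each gets rank 5.
Batch Y values → pooled ranks: 13.61→1, 10.36→9, 10.88→5, 10.78→8, 10.93→4
Rank sum = 1 + 9 + 5 + 8 + 4 = 27

27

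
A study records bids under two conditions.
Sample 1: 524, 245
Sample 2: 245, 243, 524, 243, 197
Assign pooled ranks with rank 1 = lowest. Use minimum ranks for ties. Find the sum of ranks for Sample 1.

10

Sorted (ascending): 197, 243, 243, 245, 245, 524, 524
The 2 values of 243 occupy positions 2–3 → each gets rank 2.
The 2 values of 245 occupy positions 4–5 → each gets rank 4.
The 2 values of 524 occupy positions 6–7 → each gets rank 6.
Sample 1 values → pooled ranks: 524→6, 245→4
Rank sum = 6 + 4 = 10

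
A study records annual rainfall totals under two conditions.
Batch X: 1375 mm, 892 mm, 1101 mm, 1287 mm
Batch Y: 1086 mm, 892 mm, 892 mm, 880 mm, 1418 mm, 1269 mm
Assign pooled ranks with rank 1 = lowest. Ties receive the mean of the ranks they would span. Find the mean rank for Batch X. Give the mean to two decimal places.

6.50

Sorted (ascending): 880, 892, 892, 892, 1086, 1101, 1269, 1287, 1375, 1418
The 3 values of 892 occupy positions 2–4 → average rank 3.
Batch X values → pooled ranks: 1375→9, 892→3, 1101→6, 1287→8
Mean rank = (9 + 3 + 6 + 8) / 4 = 6.50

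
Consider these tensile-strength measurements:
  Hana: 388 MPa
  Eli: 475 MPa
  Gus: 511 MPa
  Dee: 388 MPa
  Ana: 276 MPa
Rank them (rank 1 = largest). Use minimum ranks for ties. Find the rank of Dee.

3

Sorted (descending): 511, 475, 388, 388, 276
The 2 values of 388 occupy positions 3–4 → each gets rank 3.
Dee has value 388 MPa → rank 3.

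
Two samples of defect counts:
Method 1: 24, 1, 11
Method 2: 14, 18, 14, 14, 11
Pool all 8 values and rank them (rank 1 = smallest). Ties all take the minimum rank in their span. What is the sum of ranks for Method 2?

Sorted (ascending): 1, 11, 11, 14, 14, 14, 18, 24
The 2 values of 11 occupy positions 2–3 → each gets rank 2.
The 3 values of 14 occupy positions 4–6 → each gets rank 4.
Method 2 values → pooled ranks: 14→4, 18→7, 14→4, 14→4, 11→2
Rank sum = 4 + 7 + 4 + 4 + 2 = 21

21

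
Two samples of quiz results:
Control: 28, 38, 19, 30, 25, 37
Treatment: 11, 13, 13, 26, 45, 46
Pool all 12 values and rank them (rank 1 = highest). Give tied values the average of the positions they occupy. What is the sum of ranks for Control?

Sorted (descending): 46, 45, 38, 37, 30, 28, 26, 25, 19, 13, 13, 11
The 2 values of 13 occupy positions 10–11 → average rank (10+11)/2 = 10.5.
Control values → pooled ranks: 28→6, 38→3, 19→9, 30→5, 25→8, 37→4
Rank sum = 6 + 3 + 9 + 5 + 8 + 4 = 35

35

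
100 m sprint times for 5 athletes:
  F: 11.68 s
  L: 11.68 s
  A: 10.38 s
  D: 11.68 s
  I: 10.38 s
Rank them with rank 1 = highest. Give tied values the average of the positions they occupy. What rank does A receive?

Sorted (descending): 11.68, 11.68, 11.68, 10.38, 10.38
The 3 values of 11.68 occupy positions 1–3 → average rank 2.
The 2 values of 10.38 occupy positions 4–5 → average rank (4+5)/2 = 4.5.
A has value 10.38 s → rank 4.5.

4.5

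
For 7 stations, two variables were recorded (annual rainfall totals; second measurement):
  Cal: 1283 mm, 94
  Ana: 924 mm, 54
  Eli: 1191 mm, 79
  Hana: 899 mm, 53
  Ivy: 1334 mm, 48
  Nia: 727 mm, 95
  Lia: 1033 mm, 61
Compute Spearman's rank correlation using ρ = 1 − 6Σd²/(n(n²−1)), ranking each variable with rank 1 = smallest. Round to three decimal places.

-0.286

Ranks of variable 1: 6, 3, 5, 2, 7, 1, 4
Ranks of variable 2: 6, 3, 5, 2, 1, 7, 4
d = r₁ − r₂: 0, 0, 0, 0, 6, -6, 0
d²: 0, 0, 0, 0, 36, 36, 0; Σd² = 72
ρ = 1 − 6·72/(7·48) = 1 − 432/336 = -0.286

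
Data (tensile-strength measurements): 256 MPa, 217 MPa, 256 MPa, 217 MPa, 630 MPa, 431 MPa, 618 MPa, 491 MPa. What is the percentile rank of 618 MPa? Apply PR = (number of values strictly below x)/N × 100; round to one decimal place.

75.0

N = 8.
Strictly below 618: 6. Equal to 618: 1.
PR = 6/8 × 100 = 75.0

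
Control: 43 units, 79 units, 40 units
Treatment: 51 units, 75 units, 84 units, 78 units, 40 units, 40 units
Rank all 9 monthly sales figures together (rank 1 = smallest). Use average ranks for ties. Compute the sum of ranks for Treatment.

Sorted (ascending): 40, 40, 40, 43, 51, 75, 78, 79, 84
The 3 values of 40 occupy positions 1–3 → average rank 2.
Treatment values → pooled ranks: 51→5, 75→6, 84→9, 78→7, 40→2, 40→2
Rank sum = 5 + 6 + 9 + 7 + 2 + 2 = 31

31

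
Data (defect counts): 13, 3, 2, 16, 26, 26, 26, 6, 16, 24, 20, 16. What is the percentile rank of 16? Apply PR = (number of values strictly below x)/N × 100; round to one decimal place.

N = 12.
Strictly below 16: 4. Equal to 16: 3.
PR = 4/12 × 100 = 33.3

33.3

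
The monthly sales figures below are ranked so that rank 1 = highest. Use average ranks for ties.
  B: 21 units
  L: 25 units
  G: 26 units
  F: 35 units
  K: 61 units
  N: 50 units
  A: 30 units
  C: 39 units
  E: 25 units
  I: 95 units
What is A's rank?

6

Sorted (descending): 95, 61, 50, 39, 35, 30, 26, 25, 25, 21
The 2 values of 25 occupy positions 8–9 → average rank (8+9)/2 = 8.5.
A has value 30 units → rank 6.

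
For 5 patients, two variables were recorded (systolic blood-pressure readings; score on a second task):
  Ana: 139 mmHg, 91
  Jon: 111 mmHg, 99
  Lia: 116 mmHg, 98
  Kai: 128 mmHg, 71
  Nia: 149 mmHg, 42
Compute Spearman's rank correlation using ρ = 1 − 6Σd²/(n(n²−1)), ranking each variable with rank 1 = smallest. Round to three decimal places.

Ranks of variable 1: 4, 1, 2, 3, 5
Ranks of variable 2: 3, 5, 4, 2, 1
d = r₁ − r₂: 1, -4, -2, 1, 4
d²: 1, 16, 4, 1, 16; Σd² = 38
ρ = 1 − 6·38/(5·24) = 1 − 228/120 = -0.900

-0.900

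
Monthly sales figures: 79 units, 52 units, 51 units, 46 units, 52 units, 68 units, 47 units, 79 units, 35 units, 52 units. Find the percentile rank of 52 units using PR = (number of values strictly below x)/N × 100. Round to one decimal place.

N = 10.
Strictly below 52: 4. Equal to 52: 3.
PR = 4/10 × 100 = 40.0

40.0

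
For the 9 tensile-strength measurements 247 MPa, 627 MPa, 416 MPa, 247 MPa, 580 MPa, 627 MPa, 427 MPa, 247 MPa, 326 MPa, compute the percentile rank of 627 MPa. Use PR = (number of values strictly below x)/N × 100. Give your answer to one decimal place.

77.8

N = 9.
Strictly below 627: 7. Equal to 627: 2.
PR = 7/9 × 100 = 77.8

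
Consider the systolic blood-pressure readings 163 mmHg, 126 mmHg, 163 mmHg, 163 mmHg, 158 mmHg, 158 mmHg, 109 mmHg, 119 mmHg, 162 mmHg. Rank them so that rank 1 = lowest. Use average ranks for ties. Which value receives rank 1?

Sorted (ascending): 109, 119, 126, 158, 158, 162, 163, 163, 163
The 2 values of 158 occupy positions 4–5 → average rank (4+5)/2 = 4.5.
The 3 values of 163 occupy positions 7–9 → average rank 8.
Rank 1 → value 109.

109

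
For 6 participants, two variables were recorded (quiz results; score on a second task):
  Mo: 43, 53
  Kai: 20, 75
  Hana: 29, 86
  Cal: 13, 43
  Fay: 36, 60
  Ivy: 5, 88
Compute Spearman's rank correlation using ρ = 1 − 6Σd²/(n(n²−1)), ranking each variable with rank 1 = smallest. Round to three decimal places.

Ranks of variable 1: 6, 3, 4, 2, 5, 1
Ranks of variable 2: 2, 4, 5, 1, 3, 6
d = r₁ − r₂: 4, -1, -1, 1, 2, -5
d²: 16, 1, 1, 1, 4, 25; Σd² = 48
ρ = 1 − 6·48/(6·35) = 1 − 288/210 = -0.371

-0.371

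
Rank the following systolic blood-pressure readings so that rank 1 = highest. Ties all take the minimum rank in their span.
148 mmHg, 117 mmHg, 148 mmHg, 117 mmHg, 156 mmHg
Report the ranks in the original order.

2, 4, 2, 4, 1

Sorted (descending): 156, 148, 148, 117, 117
The 2 values of 148 occupy positions 2–3 → each gets rank 2.
The 2 values of 117 occupy positions 4–5 → each gets rank 4.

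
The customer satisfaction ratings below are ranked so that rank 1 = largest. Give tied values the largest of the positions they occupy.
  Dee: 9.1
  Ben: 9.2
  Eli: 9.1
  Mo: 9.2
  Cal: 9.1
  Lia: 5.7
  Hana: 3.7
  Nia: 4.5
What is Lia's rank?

6

Sorted (descending): 9.2, 9.2, 9.1, 9.1, 9.1, 5.7, 4.5, 3.7
The 2 values of 9.2 occupy positions 1–2 → each gets rank 2.
The 3 values of 9.1 occupy positions 3–5 → each gets rank 5.
Lia has value 5.7 → rank 6.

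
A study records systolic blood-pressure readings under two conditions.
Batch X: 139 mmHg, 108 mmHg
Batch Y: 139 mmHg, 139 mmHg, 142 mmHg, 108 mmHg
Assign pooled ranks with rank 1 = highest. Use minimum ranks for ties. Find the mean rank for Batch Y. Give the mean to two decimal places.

2.50

Sorted (descending): 142, 139, 139, 139, 108, 108
The 3 values of 139 occupy positions 2–4 → each gets rank 2.
The 2 values of 108 occupy positions 5–6 → each gets rank 5.
Batch Y values → pooled ranks: 139→2, 139→2, 142→1, 108→5
Mean rank = (2 + 2 + 1 + 5) / 4 = 2.50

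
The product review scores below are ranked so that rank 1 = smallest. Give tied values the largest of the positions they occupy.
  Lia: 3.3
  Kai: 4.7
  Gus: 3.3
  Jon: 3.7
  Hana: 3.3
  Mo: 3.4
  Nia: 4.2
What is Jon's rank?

5

Sorted (ascending): 3.3, 3.3, 3.3, 3.4, 3.7, 4.2, 4.7
The 3 values of 3.3 occupy positions 1–3 → each gets rank 3.
Jon has value 3.7 → rank 5.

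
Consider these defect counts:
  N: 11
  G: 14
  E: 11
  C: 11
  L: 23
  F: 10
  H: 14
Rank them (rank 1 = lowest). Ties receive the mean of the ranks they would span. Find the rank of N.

3

Sorted (ascending): 10, 11, 11, 11, 14, 14, 23
The 3 values of 11 occupy positions 2–4 → average rank 3.
The 2 values of 14 occupy positions 5–6 → average rank (5+6)/2 = 5.5.
N has value 11 → rank 3.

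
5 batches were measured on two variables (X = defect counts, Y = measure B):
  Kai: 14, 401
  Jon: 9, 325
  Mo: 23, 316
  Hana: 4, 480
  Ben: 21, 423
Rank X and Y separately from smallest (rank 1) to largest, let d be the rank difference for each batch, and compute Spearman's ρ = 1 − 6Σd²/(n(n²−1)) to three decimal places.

Ranks of variable 1: 3, 2, 5, 1, 4
Ranks of variable 2: 3, 2, 1, 5, 4
d = r₁ − r₂: 0, 0, 4, -4, 0
d²: 0, 0, 16, 16, 0; Σd² = 32
ρ = 1 − 6·32/(5·24) = 1 − 192/120 = -0.600

-0.600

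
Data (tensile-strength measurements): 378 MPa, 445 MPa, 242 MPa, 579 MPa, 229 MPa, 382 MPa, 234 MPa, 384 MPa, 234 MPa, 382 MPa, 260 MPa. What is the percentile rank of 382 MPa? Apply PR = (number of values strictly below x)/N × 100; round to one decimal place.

54.5

N = 11.
Strictly below 382: 6. Equal to 382: 2.
PR = 6/11 × 100 = 54.5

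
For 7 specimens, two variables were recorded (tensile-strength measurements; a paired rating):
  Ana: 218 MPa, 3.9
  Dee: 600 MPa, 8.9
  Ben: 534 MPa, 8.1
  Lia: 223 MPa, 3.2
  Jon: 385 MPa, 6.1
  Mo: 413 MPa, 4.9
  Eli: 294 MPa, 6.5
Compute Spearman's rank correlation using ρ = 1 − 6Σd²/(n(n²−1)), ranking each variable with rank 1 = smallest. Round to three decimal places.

Ranks of variable 1: 1, 7, 6, 2, 4, 5, 3
Ranks of variable 2: 2, 7, 6, 1, 4, 3, 5
d = r₁ − r₂: -1, 0, 0, 1, 0, 2, -2
d²: 1, 0, 0, 1, 0, 4, 4; Σd² = 10
ρ = 1 − 6·10/(7·48) = 1 − 60/336 = 0.821

0.821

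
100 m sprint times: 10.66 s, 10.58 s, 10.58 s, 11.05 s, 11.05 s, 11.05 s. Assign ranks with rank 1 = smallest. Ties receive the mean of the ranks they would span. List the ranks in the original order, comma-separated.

Sorted (ascending): 10.58, 10.58, 10.66, 11.05, 11.05, 11.05
The 2 values of 10.58 occupy positions 1–2 → average rank (1+2)/2 = 1.5.
The 3 values of 11.05 occupy positions 4–6 → average rank 5.

3, 1.5, 1.5, 5, 5, 5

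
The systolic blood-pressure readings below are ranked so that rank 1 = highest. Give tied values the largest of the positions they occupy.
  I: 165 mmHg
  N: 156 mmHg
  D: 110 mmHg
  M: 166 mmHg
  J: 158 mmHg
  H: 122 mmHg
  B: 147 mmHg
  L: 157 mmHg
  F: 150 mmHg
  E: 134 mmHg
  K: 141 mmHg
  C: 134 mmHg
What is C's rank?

10

Sorted (descending): 166, 165, 158, 157, 156, 150, 147, 141, 134, 134, 122, 110
The 2 values of 134 occupy positions 9–10 → each gets rank 10.
C has value 134 mmHg → rank 10.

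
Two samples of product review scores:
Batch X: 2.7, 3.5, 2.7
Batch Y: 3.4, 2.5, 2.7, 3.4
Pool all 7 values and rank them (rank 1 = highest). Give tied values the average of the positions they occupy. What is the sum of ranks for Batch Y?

17

Sorted (descending): 3.5, 3.4, 3.4, 2.7, 2.7, 2.7, 2.5
The 2 values of 3.4 occupy positions 2–3 → average rank (2+3)/2 = 2.5.
The 3 values of 2.7 occupy positions 4–6 → average rank 5.
Batch Y values → pooled ranks: 3.4→2.5, 2.5→7, 2.7→5, 3.4→2.5
Rank sum = 2.5 + 7 + 5 + 2.5 = 17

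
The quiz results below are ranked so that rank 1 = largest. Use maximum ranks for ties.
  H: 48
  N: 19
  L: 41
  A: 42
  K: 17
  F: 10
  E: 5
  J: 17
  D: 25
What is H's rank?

Sorted (descending): 48, 42, 41, 25, 19, 17, 17, 10, 5
The 2 values of 17 occupy positions 6–7 → each gets rank 7.
H has value 48 → rank 1.

1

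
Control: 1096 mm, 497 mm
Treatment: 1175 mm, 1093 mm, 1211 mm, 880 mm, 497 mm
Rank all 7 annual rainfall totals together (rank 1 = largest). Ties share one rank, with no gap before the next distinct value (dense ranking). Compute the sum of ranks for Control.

9

Sorted (descending): 1211, 1175, 1096, 1093, 880, 497, 497
The 2 values of 497 share dense rank 6.
Remaining distinct values take the next consecutive integers.
Control values → pooled ranks: 1096→3, 497→6
Rank sum = 3 + 6 = 9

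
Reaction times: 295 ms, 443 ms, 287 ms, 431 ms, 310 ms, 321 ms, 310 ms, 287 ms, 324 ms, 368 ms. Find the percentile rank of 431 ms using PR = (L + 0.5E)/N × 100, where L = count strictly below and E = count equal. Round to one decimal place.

85.0

N = 10.
Strictly below 431: 8. Equal to 431: 1.
PR = (8 + 0.5·1)/10 × 100 = 85.0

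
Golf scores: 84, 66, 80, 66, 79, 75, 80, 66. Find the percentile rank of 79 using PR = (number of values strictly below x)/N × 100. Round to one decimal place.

N = 8.
Strictly below 79: 4. Equal to 79: 1.
PR = 4/8 × 100 = 50.0

50.0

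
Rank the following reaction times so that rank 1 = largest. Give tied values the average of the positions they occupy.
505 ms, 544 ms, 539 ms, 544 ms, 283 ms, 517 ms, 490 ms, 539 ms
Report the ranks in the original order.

6, 1.5, 3.5, 1.5, 8, 5, 7, 3.5

Sorted (descending): 544, 544, 539, 539, 517, 505, 490, 283
The 2 values of 544 occupy positions 1–2 → average rank (1+2)/2 = 1.5.
The 2 values of 539 occupy positions 3–4 → average rank (3+4)/2 = 3.5.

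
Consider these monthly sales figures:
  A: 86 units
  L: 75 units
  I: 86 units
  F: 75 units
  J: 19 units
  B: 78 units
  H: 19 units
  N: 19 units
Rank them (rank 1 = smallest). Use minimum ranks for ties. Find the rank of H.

1

Sorted (ascending): 19, 19, 19, 75, 75, 78, 86, 86
The 3 values of 19 occupy positions 1–3 → each gets rank 1.
The 2 values of 75 occupy positions 4–5 → each gets rank 4.
The 2 values of 86 occupy positions 7–8 → each gets rank 7.
H has value 19 units → rank 1.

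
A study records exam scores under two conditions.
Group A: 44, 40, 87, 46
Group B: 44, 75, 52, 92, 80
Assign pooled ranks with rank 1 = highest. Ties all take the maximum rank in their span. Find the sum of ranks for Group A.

25

Sorted (descending): 92, 87, 80, 75, 52, 46, 44, 44, 40
The 2 values of 44 occupy positions 7–8 → each gets rank 8.
Group A values → pooled ranks: 44→8, 40→9, 87→2, 46→6
Rank sum = 8 + 9 + 2 + 6 = 25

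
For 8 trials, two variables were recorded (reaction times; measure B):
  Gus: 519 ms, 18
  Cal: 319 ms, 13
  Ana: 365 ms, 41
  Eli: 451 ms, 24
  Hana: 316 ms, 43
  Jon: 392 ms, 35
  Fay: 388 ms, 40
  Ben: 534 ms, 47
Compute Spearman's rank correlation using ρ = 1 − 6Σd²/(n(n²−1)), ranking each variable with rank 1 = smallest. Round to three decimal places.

Ranks of variable 1: 7, 2, 3, 6, 1, 5, 4, 8
Ranks of variable 2: 2, 1, 6, 3, 7, 4, 5, 8
d = r₁ − r₂: 5, 1, -3, 3, -6, 1, -1, 0
d²: 25, 1, 9, 9, 36, 1, 1, 0; Σd² = 82
ρ = 1 − 6·82/(8·63) = 1 − 492/504 = 0.024

0.024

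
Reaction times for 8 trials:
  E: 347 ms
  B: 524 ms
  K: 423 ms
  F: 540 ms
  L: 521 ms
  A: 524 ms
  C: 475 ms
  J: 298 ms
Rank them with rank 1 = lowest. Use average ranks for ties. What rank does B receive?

Sorted (ascending): 298, 347, 423, 475, 521, 524, 524, 540
The 2 values of 524 occupy positions 6–7 → average rank (6+7)/2 = 6.5.
B has value 524 ms → rank 6.5.

6.5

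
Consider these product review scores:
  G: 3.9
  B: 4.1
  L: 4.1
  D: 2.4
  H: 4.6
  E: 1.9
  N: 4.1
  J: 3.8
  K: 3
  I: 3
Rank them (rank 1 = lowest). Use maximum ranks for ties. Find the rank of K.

4

Sorted (ascending): 1.9, 2.4, 3, 3, 3.8, 3.9, 4.1, 4.1, 4.1, 4.6
The 2 values of 3 occupy positions 3–4 → each gets rank 4.
The 3 values of 4.1 occupy positions 7–9 → each gets rank 9.
K has value 3 → rank 4.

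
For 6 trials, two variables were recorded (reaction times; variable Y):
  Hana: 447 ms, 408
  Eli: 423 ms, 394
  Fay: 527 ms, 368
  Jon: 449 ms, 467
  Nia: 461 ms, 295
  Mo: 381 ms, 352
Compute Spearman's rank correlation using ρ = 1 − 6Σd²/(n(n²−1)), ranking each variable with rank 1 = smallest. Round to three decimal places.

Ranks of variable 1: 3, 2, 6, 4, 5, 1
Ranks of variable 2: 5, 4, 3, 6, 1, 2
d = r₁ − r₂: -2, -2, 3, -2, 4, -1
d²: 4, 4, 9, 4, 16, 1; Σd² = 38
ρ = 1 − 6·38/(6·35) = 1 − 228/210 = -0.086

-0.086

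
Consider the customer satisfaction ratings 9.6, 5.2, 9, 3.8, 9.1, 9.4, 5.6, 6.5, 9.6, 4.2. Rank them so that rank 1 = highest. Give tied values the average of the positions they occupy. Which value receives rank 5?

9

Sorted (descending): 9.6, 9.6, 9.4, 9.1, 9, 6.5, 5.6, 5.2, 4.2, 3.8
The 2 values of 9.6 occupy positions 1–2 → average rank (1+2)/2 = 1.5.
Rank 5 → value 9.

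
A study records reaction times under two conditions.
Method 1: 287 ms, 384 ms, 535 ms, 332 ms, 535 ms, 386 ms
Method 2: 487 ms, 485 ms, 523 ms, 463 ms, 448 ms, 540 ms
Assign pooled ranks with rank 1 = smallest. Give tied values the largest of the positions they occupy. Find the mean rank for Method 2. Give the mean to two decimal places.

Sorted (ascending): 287, 332, 384, 386, 448, 463, 485, 487, 523, 535, 535, 540
The 2 values of 535 occupy positions 10–11 → each gets rank 11.
Method 2 values → pooled ranks: 487→8, 485→7, 523→9, 463→6, 448→5, 540→12
Mean rank = (8 + 7 + 9 + 6 + 5 + 12) / 6 = 7.83

7.83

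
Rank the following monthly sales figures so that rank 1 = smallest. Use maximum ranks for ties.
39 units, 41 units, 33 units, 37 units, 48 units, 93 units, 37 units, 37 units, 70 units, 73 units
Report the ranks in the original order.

Sorted (ascending): 33, 37, 37, 37, 39, 41, 48, 70, 73, 93
The 3 values of 37 occupy positions 2–4 → each gets rank 4.

5, 6, 1, 4, 7, 10, 4, 4, 8, 9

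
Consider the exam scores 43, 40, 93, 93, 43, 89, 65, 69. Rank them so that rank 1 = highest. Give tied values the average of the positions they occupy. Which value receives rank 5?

65

Sorted (descending): 93, 93, 89, 69, 65, 43, 43, 40
The 2 values of 93 occupy positions 1–2 → average rank (1+2)/2 = 1.5.
The 2 values of 43 occupy positions 6–7 → average rank (6+7)/2 = 6.5.
Rank 5 → value 65.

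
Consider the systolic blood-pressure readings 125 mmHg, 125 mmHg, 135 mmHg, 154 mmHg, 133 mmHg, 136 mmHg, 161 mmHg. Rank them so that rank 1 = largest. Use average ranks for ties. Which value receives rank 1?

Sorted (descending): 161, 154, 136, 135, 133, 125, 125
The 2 values of 125 occupy positions 6–7 → average rank (6+7)/2 = 6.5.
Rank 1 → value 161.

161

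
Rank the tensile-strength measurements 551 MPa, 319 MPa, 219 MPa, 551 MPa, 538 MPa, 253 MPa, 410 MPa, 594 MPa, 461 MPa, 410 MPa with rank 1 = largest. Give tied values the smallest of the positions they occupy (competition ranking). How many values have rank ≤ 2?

3

Sorted (descending): 594, 551, 551, 538, 461, 410, 410, 319, 253, 219
The 2 values of 551 occupy positions 2–3 → each gets rank 2.
The 2 values of 410 occupy positions 6–7 → each gets rank 6.
Ranks ≤ 2: {1, 2, 2} → 3 values.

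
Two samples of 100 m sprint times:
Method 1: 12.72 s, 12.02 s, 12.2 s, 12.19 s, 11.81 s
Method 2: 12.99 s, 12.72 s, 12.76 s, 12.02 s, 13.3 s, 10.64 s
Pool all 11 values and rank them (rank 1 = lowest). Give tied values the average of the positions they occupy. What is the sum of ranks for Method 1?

24

Sorted (ascending): 10.64, 11.81, 12.02, 12.02, 12.19, 12.2, 12.72, 12.72, 12.76, 12.99, 13.3
The 2 values of 12.02 occupy positions 3–4 → average rank (3+4)/2 = 3.5.
The 2 values of 12.72 occupy positions 7–8 → average rank (7+8)/2 = 7.5.
Method 1 values → pooled ranks: 12.72→7.5, 12.02→3.5, 12.2→6, 12.19→5, 11.81→2
Rank sum = 7.5 + 3.5 + 6 + 5 + 2 = 24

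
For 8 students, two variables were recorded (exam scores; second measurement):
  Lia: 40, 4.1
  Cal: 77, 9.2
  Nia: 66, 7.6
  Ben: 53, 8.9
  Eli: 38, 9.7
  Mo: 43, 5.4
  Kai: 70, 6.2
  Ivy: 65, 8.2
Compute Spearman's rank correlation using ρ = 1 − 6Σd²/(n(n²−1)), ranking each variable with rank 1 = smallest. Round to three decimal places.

Ranks of variable 1: 2, 8, 6, 4, 1, 3, 7, 5
Ranks of variable 2: 1, 7, 4, 6, 8, 2, 3, 5
d = r₁ − r₂: 1, 1, 2, -2, -7, 1, 4, 0
d²: 1, 1, 4, 4, 49, 1, 16, 0; Σd² = 76
ρ = 1 − 6·76/(8·63) = 1 − 456/504 = 0.095

0.095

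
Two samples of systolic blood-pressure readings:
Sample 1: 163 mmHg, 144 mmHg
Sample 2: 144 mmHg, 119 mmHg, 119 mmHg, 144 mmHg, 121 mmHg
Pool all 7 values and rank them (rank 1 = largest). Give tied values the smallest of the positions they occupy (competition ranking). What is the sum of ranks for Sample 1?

Sorted (descending): 163, 144, 144, 144, 121, 119, 119
The 3 values of 144 occupy positions 2–4 → each gets rank 2.
The 2 values of 119 occupy positions 6–7 → each gets rank 6.
Sample 1 values → pooled ranks: 163→1, 144→2
Rank sum = 1 + 2 = 3

3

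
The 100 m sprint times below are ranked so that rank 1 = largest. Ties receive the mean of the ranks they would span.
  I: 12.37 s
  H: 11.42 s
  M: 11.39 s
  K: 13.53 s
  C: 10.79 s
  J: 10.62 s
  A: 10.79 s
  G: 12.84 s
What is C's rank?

Sorted (descending): 13.53, 12.84, 12.37, 11.42, 11.39, 10.79, 10.79, 10.62
The 2 values of 10.79 occupy positions 6–7 → average rank (6+7)/2 = 6.5.
C has value 10.79 s → rank 6.5.

6.5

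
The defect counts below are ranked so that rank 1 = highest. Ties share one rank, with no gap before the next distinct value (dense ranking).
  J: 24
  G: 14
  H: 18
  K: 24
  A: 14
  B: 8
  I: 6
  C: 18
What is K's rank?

1

Sorted (descending): 24, 24, 18, 18, 14, 14, 8, 6
The 2 values of 24 share dense rank 1.
The 2 values of 18 share dense rank 2.
The 2 values of 14 share dense rank 3.
Remaining distinct values take the next consecutive integers.
K has value 24 → rank 1.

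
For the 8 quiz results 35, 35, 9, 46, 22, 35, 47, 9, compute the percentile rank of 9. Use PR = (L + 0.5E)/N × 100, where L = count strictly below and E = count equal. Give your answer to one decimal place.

N = 8.
Strictly below 9: 0. Equal to 9: 2.
PR = (0 + 0.5·2)/8 × 100 = 12.5

12.5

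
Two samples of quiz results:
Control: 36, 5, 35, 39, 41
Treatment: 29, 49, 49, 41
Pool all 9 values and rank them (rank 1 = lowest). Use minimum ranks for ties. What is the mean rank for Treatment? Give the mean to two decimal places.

6.00

Sorted (ascending): 5, 29, 35, 36, 39, 41, 41, 49, 49
The 2 values of 41 occupy positions 6–7 → each gets rank 6.
The 2 values of 49 occupy positions 8–9 → each gets rank 8.
Treatment values → pooled ranks: 29→2, 49→8, 49→8, 41→6
Mean rank = (2 + 8 + 8 + 6) / 4 = 6.00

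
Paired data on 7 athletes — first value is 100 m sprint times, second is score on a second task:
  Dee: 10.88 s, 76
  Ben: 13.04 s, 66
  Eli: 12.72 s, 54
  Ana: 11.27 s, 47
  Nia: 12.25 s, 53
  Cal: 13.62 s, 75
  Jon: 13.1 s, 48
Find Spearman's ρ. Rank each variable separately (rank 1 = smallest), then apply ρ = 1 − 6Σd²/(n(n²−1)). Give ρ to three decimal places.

0.036

Ranks of variable 1: 1, 5, 4, 2, 3, 7, 6
Ranks of variable 2: 7, 5, 4, 1, 3, 6, 2
d = r₁ − r₂: -6, 0, 0, 1, 0, 1, 4
d²: 36, 0, 0, 1, 0, 1, 16; Σd² = 54
ρ = 1 − 6·54/(7·48) = 1 − 324/336 = 0.036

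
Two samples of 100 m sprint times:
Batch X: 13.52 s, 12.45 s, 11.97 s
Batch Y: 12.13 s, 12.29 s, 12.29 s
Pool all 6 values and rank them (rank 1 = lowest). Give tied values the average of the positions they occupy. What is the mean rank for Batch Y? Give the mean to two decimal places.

Sorted (ascending): 11.97, 12.13, 12.29, 12.29, 12.45, 13.52
The 2 values of 12.29 occupy positions 3–4 → average rank (3+4)/2 = 3.5.
Batch Y values → pooled ranks: 12.13→2, 12.29→3.5, 12.29→3.5
Mean rank = (2 + 3.5 + 3.5) / 3 = 3.00

3.00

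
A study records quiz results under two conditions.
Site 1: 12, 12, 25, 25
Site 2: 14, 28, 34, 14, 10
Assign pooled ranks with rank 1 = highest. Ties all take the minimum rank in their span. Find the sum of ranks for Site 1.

Sorted (descending): 34, 28, 25, 25, 14, 14, 12, 12, 10
The 2 values of 25 occupy positions 3–4 → each gets rank 3.
The 2 values of 14 occupy positions 5–6 → each gets rank 5.
The 2 values of 12 occupy positions 7–8 → each gets rank 7.
Site 1 values → pooled ranks: 12→7, 12→7, 25→3, 25→3
Rank sum = 7 + 7 + 3 + 3 = 20

20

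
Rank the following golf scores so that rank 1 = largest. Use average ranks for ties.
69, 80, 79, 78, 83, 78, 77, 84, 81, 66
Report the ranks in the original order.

9, 4, 5, 6.5, 2, 6.5, 8, 1, 3, 10

Sorted (descending): 84, 83, 81, 80, 79, 78, 78, 77, 69, 66
The 2 values of 78 occupy positions 6–7 → average rank (6+7)/2 = 6.5.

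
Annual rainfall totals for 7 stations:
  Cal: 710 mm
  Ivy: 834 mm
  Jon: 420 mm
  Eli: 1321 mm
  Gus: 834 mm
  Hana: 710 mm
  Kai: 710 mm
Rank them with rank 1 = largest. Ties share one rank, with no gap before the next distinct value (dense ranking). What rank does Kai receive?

3

Sorted (descending): 1321, 834, 834, 710, 710, 710, 420
The 2 values of 834 share dense rank 2.
The 3 values of 710 share dense rank 3.
Remaining distinct values take the next consecutive integers.
Kai has value 710 mm → rank 3.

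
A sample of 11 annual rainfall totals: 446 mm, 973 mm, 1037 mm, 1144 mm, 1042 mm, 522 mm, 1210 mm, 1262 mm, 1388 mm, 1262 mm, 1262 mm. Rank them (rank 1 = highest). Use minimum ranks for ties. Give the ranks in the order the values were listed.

Sorted (descending): 1388, 1262, 1262, 1262, 1210, 1144, 1042, 1037, 973, 522, 446
The 3 values of 1262 occupy positions 2–4 → each gets rank 2.

11, 9, 8, 6, 7, 10, 5, 2, 1, 2, 2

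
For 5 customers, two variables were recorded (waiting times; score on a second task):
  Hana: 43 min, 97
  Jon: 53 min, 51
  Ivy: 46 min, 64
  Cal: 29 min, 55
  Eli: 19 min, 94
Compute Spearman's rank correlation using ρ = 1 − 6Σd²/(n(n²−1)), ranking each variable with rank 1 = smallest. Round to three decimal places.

-0.500

Ranks of variable 1: 3, 5, 4, 2, 1
Ranks of variable 2: 5, 1, 3, 2, 4
d = r₁ − r₂: -2, 4, 1, 0, -3
d²: 4, 16, 1, 0, 9; Σd² = 30
ρ = 1 − 6·30/(5·24) = 1 − 180/120 = -0.500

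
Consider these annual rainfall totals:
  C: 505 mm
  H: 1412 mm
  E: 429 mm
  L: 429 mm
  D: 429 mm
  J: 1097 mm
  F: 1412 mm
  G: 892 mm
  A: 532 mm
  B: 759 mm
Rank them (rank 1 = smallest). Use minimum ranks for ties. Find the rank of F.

Sorted (ascending): 429, 429, 429, 505, 532, 759, 892, 1097, 1412, 1412
The 3 values of 429 occupy positions 1–3 → each gets rank 1.
The 2 values of 1412 occupy positions 9–10 → each gets rank 9.
F has value 1412 mm → rank 9.

9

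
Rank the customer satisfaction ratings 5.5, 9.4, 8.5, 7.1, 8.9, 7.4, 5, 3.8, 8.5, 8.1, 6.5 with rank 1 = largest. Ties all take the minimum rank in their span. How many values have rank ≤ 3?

4

Sorted (descending): 9.4, 8.9, 8.5, 8.5, 8.1, 7.4, 7.1, 6.5, 5.5, 5, 3.8
The 2 values of 8.5 occupy positions 3–4 → each gets rank 3.
Ranks ≤ 3: {1, 2, 3, 3} → 4 values.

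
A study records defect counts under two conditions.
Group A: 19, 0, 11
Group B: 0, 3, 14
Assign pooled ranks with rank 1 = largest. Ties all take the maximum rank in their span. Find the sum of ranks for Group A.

10

Sorted (descending): 19, 14, 11, 3, 0, 0
The 2 values of 0 occupy positions 5–6 → each gets rank 6.
Group A values → pooled ranks: 19→1, 0→6, 11→3
Rank sum = 1 + 6 + 3 = 10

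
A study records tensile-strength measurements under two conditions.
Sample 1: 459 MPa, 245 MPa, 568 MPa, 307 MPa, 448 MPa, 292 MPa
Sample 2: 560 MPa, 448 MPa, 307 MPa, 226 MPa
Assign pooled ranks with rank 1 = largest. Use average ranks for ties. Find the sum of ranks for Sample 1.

32

Sorted (descending): 568, 560, 459, 448, 448, 307, 307, 292, 245, 226
The 2 values of 448 occupy positions 4–5 → average rank (4+5)/2 = 4.5.
The 2 values of 307 occupy positions 6–7 → average rank (6+7)/2 = 6.5.
Sample 1 values → pooled ranks: 459→3, 245→9, 568→1, 307→6.5, 448→4.5, 292→8
Rank sum = 3 + 9 + 1 + 6.5 + 4.5 + 8 = 32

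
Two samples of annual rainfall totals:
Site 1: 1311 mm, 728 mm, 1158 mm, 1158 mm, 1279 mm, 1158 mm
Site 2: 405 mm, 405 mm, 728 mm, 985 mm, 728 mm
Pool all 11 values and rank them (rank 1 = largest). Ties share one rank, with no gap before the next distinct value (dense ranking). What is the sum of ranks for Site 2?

26

Sorted (descending): 1311, 1279, 1158, 1158, 1158, 985, 728, 728, 728, 405, 405
The 3 values of 1158 share dense rank 3.
The 3 values of 728 share dense rank 5.
The 2 values of 405 share dense rank 6.
Remaining distinct values take the next consecutive integers.
Site 2 values → pooled ranks: 405→6, 405→6, 728→5, 985→4, 728→5
Rank sum = 6 + 6 + 5 + 4 + 5 = 26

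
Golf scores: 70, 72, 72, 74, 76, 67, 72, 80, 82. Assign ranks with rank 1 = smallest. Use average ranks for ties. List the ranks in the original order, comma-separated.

Sorted (ascending): 67, 70, 72, 72, 72, 74, 76, 80, 82
The 3 values of 72 occupy positions 3–5 → average rank 4.

2, 4, 4, 6, 7, 1, 4, 8, 9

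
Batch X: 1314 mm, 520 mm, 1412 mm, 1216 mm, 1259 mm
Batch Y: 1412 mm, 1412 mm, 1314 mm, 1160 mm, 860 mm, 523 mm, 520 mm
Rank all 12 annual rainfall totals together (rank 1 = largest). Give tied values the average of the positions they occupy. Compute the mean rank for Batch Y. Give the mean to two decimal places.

6.71

Sorted (descending): 1412, 1412, 1412, 1314, 1314, 1259, 1216, 1160, 860, 523, 520, 520
The 3 values of 1412 occupy positions 1–3 → average rank 2.
The 2 values of 1314 occupy positions 4–5 → average rank (4+5)/2 = 4.5.
The 2 values of 520 occupy positions 11–12 → average rank (11+12)/2 = 11.5.
Batch Y values → pooled ranks: 1412→2, 1412→2, 1314→4.5, 1160→8, 860→9, 523→10, 520→11.5
Mean rank = (2 + 2 + 4.5 + 8 + 9 + 10 + 11.5) / 7 = 6.71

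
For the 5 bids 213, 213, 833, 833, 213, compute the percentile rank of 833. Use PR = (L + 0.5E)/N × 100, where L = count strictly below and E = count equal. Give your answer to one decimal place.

80.0

N = 5.
Strictly below 833: 3. Equal to 833: 2.
PR = (3 + 0.5·2)/5 × 100 = 80.0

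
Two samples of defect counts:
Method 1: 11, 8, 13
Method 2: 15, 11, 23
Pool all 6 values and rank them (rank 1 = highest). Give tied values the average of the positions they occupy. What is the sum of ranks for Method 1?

Sorted (descending): 23, 15, 13, 11, 11, 8
The 2 values of 11 occupy positions 4–5 → average rank (4+5)/2 = 4.5.
Method 1 values → pooled ranks: 11→4.5, 8→6, 13→3
Rank sum = 4.5 + 6 + 3 = 13.5

13.5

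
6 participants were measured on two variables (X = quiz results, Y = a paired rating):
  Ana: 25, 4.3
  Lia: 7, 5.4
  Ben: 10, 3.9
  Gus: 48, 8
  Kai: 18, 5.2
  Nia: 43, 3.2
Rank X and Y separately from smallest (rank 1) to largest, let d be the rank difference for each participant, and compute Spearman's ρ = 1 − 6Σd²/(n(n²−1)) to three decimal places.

Ranks of variable 1: 4, 1, 2, 6, 3, 5
Ranks of variable 2: 3, 5, 2, 6, 4, 1
d = r₁ − r₂: 1, -4, 0, 0, -1, 4
d²: 1, 16, 0, 0, 1, 16; Σd² = 34
ρ = 1 − 6·34/(6·35) = 1 − 204/210 = 0.029

0.029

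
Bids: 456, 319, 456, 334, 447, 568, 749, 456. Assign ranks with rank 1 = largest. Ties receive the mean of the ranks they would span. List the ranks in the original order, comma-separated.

Sorted (descending): 749, 568, 456, 456, 456, 447, 334, 319
The 3 values of 456 occupy positions 3–5 → average rank 4.

4, 8, 4, 7, 6, 2, 1, 4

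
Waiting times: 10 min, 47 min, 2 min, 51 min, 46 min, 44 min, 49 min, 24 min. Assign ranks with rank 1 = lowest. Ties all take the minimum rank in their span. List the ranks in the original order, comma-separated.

Sorted (ascending): 2, 10, 24, 44, 46, 47, 49, 51
No ties — each value takes its position as its rank.

2, 6, 1, 8, 5, 4, 7, 3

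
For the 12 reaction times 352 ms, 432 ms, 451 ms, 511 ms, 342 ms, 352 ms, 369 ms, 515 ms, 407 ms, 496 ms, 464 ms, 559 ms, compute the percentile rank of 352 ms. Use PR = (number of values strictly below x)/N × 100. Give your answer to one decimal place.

N = 12.
Strictly below 352: 1. Equal to 352: 2.
PR = 1/12 × 100 = 8.3

8.3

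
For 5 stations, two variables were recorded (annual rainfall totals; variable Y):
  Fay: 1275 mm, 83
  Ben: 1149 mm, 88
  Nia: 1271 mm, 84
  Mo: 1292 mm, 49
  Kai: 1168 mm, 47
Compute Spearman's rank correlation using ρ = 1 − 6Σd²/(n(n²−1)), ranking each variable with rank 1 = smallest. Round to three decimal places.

Ranks of variable 1: 4, 1, 3, 5, 2
Ranks of variable 2: 3, 5, 4, 2, 1
d = r₁ − r₂: 1, -4, -1, 3, 1
d²: 1, 16, 1, 9, 1; Σd² = 28
ρ = 1 − 6·28/(5·24) = 1 − 168/120 = -0.400

-0.400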